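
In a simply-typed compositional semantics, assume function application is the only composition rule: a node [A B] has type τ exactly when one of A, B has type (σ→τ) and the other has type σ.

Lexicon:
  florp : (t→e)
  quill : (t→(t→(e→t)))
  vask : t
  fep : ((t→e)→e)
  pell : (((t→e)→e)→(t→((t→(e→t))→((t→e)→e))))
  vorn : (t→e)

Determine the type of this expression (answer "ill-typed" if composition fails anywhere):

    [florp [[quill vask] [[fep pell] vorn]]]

[quill vask] — quill of type (t→(t→(e→t))) combines with vask of type t: type (t→(e→t)).
[fep pell] — pell of type (((t→e)→e)→(t→((t→(e→t))→((t→e)→e)))) combines with fep of type ((t→e)→e): type (t→((t→(e→t))→((t→e)→e))).
[[fep pell] vorn]: (t→((t→(e→t))→((t→e)→e))) with (t→e) — neither is a function whose domain matches the other; composition fails here.

ill-typed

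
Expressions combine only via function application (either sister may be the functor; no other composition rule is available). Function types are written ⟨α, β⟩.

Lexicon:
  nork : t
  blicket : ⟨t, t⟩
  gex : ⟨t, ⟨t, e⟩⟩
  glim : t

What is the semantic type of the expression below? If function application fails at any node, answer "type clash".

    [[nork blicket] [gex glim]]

e

[nork blicket]: functor blicket : ⟨t, t⟩, argument nork : t; result t.
[gex glim]: functor gex : ⟨t, ⟨t, e⟩⟩, argument glim : t; result ⟨t, e⟩.
[[nork blicket] [gex glim]]: functor [gex glim] : ⟨t, e⟩, argument [nork blicket] : t; result e.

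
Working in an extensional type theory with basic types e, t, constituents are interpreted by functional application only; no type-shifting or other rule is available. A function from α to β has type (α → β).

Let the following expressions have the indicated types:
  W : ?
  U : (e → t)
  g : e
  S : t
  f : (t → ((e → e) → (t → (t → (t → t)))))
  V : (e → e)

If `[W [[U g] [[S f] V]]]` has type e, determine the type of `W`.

For [W [[U g] [[S f] V]]] to have type e with [[U g] [[S f] V]] of type (t → (t → t)), W must be the function: W : ((t → (t → t)) → e).

((t → (t → t)) → e)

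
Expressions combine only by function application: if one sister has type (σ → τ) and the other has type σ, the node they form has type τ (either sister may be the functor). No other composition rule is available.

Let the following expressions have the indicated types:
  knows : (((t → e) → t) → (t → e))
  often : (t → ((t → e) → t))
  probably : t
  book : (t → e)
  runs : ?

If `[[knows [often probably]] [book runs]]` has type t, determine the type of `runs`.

At [[knows [often probably]] [book runs]] (required: t): [knows [often probably]] is (t → e), which is not a function with range t; hence [book runs] is the functor — type ((t → e) → t).
At [book runs] (required: ((t → e) → t)): book is (t → e), which is not a function with range ((t → e) → t); hence runs is the functor — type ((t → e) → ((t → e) → t)).

((t → e) → ((t → e) → t))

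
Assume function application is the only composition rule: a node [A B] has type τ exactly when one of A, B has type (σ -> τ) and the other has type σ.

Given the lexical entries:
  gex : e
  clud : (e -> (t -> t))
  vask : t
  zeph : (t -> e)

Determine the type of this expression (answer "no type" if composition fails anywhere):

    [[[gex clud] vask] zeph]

e

[gex clud]: clud is (e -> (t -> t)), gex is e; result (t -> t).
[[gex clud] vask]: [gex clud] is (t -> t), vask is t; result t.
[[[gex clud] vask] zeph]: zeph is (t -> e), [[gex clud] vask] is t; result e.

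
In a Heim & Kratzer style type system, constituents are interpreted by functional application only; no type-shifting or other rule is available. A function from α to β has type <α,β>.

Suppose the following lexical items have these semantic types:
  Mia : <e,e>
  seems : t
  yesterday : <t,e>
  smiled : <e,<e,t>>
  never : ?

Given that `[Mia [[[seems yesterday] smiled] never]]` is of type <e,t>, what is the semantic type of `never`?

[Mia [[[seems yesterday] smiled] never]] must have type <e,t>. The sister Mia has type <e,e>; that is not a function onto <e,t>, so [[[seems yesterday] smiled] never] must be the functor, of type <<e,e>,<e,t>>.
[[[seems yesterday] smiled] never] must have type <<e,e>,<e,t>>. The sister [[seems yesterday] smiled] has type <e,t>; that is not a function onto <<e,e>,<e,t>>, so never must be the functor, of type <<e,t>,<<e,e>,<e,t>>>.

<<e,t>,<<e,e>,<e,t>>>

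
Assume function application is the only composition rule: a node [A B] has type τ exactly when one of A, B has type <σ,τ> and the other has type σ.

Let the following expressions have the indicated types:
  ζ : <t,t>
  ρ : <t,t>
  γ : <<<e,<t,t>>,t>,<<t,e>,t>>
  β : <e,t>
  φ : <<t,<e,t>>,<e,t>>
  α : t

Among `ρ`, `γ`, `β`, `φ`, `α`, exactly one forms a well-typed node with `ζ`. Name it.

ρ : <t,t> — does not combine with ζ.
γ : <<<e,<t,t>>,t>,<<t,e>,t>> — does not combine with ζ.
β : <e,t> — does not combine with ζ.
φ : <<t,<e,t>>,<e,t>> — does not combine with ζ.
α — combines: ζ : <t,t> takes α : t as argument, giving t.

α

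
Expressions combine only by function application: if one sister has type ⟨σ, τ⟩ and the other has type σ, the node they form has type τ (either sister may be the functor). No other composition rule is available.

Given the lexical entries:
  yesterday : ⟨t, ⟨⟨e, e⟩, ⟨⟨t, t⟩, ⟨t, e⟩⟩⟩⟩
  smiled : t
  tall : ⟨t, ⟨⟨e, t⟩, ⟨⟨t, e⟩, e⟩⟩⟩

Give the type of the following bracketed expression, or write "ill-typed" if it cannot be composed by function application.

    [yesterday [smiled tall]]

[smiled tall] — tall of type ⟨t, ⟨⟨e, t⟩, ⟨⟨t, e⟩, e⟩⟩⟩ combines with smiled of type t: type ⟨⟨e, t⟩, ⟨⟨t, e⟩, e⟩⟩.
[yesterday [smiled tall]]: ⟨t, ⟨⟨e, e⟩, ⟨⟨t, t⟩, ⟨t, e⟩⟩⟩⟩ with ⟨⟨e, t⟩, ⟨⟨t, e⟩, e⟩⟩ — neither is a function whose domain matches the other; composition fails here.

ill-typed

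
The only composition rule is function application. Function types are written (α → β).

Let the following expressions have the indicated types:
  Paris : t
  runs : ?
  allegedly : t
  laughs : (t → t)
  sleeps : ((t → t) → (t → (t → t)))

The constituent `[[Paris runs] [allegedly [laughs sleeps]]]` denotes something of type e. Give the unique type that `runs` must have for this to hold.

For [[Paris runs] [allegedly [laughs sleeps]]] to have type e with [allegedly [laughs sleeps]] of type (t → t), [Paris runs] must be the function: [Paris runs] : ((t → t) → e).
For [Paris runs] to have type ((t → t) → e) with Paris of type t, runs must be the function: runs : (t → ((t → t) → e)).

(t → ((t → t) → e))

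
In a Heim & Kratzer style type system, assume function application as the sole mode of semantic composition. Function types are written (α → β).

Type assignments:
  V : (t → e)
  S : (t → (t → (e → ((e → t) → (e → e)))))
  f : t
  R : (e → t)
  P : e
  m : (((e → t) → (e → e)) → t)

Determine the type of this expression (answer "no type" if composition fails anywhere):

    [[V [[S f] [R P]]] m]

no type

[S f]: functor S : (t → (t → (e → ((e → t) → (e → e))))), argument f : t; result (t → (e → ((e → t) → (e → e)))).
[R P]: functor R : (e → t), argument P : e; result t.
[[S f] [R P]]: functor [S f] : (t → (e → ((e → t) → (e → e)))), argument [R P] : t; result (e → ((e → t) → (e → e))).
[V [[S f] [R P]]]: (t → e) and (e → ((e → t) → (e → e))) cannot combine by function application — type clash.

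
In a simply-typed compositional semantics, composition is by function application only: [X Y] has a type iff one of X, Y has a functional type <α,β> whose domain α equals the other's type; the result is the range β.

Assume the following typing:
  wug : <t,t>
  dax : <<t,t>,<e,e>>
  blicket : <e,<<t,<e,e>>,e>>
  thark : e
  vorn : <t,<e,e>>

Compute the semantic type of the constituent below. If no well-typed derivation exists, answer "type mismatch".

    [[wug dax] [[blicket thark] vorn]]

[wug dax]: dax is <<t,t>,<e,e>>, wug is <t,t>; result <e,e>.
[blicket thark]: blicket is <e,<<t,<e,e>>,e>>, thark is e; result <<t,<e,e>>,e>.
[[blicket thark] vorn]: [blicket thark] is <<t,<e,e>>,e>, vorn is <t,<e,e>>; result e.
[[wug dax] [[blicket thark] vorn]]: [wug dax] is <e,e>, [[blicket thark] vorn] is e; result e.

e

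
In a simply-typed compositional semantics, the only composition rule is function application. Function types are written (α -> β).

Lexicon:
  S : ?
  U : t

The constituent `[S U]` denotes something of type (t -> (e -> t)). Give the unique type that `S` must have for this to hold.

(t -> (t -> (e -> t)))

[S U] is required to be (t -> (e -> t)). U : t cannot yield (t -> (e -> t)) as functor, so S : (t -> (t -> (e -> t))).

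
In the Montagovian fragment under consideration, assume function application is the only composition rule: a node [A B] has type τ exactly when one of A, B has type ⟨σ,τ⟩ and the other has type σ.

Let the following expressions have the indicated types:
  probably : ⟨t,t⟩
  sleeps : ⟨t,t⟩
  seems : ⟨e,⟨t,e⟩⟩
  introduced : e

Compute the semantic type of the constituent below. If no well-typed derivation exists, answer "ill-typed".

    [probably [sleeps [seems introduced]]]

[seems introduced]: functor seems : ⟨e,⟨t,e⟩⟩, argument introduced : e; result ⟨t,e⟩.
[sleeps [seems introduced]]: ⟨t,t⟩ with ⟨t,e⟩ — neither is a function whose domain matches the other; composition fails here.

ill-typed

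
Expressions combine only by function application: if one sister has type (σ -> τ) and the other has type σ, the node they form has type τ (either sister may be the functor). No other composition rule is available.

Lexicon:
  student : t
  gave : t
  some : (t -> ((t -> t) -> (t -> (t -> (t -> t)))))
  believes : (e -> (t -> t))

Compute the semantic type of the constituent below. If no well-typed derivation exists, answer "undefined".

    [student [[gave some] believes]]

undefined

At [gave some], some : (t -> ((t -> t) -> (t -> (t -> (t -> t))))) takes gave : t, giving ((t -> t) -> (t -> (t -> (t -> t)))).
[[gave some] believes]: ((t -> t) -> (t -> (t -> (t -> t)))) with (e -> (t -> t)) — neither is a function whose domain matches the other; composition fails here.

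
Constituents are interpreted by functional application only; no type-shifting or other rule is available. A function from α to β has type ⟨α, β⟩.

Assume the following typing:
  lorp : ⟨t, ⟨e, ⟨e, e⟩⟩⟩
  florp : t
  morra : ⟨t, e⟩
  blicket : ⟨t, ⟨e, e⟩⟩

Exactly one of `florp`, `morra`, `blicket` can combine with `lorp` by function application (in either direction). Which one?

florp — combines: lorp : ⟨t, ⟨e, ⟨e, e⟩⟩⟩ takes florp : t as argument, giving ⟨e, ⟨e, e⟩⟩.
morra : ⟨t, e⟩ — does not combine with lorp.
blicket : ⟨t, ⟨e, e⟩⟩ — does not combine with lorp.

florp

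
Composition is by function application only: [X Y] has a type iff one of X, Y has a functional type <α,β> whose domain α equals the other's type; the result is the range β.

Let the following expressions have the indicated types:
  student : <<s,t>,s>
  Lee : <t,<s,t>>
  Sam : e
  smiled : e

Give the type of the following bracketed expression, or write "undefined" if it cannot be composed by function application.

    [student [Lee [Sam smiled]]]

[Sam smiled]: e with e — neither is a function whose domain matches the other; composition fails here.

undefined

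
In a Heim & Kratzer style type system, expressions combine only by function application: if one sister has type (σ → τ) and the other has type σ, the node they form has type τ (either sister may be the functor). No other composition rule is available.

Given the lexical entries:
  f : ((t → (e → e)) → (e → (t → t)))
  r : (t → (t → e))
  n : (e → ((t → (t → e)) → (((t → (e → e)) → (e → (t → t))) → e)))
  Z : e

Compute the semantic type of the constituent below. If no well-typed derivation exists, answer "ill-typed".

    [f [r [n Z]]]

e

[n Z] — n of type (e → ((t → (t → e)) → (((t → (e → e)) → (e → (t → t))) → e))) combines with Z of type e: type ((t → (t → e)) → (((t → (e → e)) → (e → (t → t))) → e)).
[r [n Z]] — [n Z] of type ((t → (t → e)) → (((t → (e → e)) → (e → (t → t))) → e)) combines with r of type (t → (t → e)): type (((t → (e → e)) → (e → (t → t))) → e).
[f [r [n Z]]] — [r [n Z]] of type (((t → (e → e)) → (e → (t → t))) → e) combines with f of type ((t → (e → e)) → (e → (t → t))): type e.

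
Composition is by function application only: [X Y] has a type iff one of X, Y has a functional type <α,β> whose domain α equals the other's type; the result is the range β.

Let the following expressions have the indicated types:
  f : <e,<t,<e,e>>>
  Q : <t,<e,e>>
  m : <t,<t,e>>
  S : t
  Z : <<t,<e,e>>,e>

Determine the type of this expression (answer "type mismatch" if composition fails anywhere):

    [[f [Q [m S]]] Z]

type mismatch

[m S]: <t,<t,e>> applied to t yields <t,e>.
[Q [m S]]: <t,<e,e>> and <t,e> cannot combine by function application — type clash.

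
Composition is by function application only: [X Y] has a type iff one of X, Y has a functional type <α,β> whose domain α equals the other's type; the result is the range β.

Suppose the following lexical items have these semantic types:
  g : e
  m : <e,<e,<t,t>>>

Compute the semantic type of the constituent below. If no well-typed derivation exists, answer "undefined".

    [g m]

<e,<t,t>>

[g m]: functor m : <e,<e,<t,t>>>, argument g : e; result <e,<t,t>>.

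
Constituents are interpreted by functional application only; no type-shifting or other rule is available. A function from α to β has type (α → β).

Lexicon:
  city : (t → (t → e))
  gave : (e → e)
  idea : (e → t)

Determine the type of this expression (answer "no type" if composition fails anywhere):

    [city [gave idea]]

no type

At [gave idea]: neither (e → e) nor (e → t) can take the other as argument; the node is ill-typed.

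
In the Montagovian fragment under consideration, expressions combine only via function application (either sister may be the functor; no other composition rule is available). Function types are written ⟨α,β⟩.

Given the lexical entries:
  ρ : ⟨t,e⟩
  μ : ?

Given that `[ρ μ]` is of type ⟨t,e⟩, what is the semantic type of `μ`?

⟨⟨t,e⟩,⟨t,e⟩⟩

[ρ μ] is required to be ⟨t,e⟩. ρ : ⟨t,e⟩ cannot yield ⟨t,e⟩ as functor, so μ : ⟨⟨t,e⟩,⟨t,e⟩⟩.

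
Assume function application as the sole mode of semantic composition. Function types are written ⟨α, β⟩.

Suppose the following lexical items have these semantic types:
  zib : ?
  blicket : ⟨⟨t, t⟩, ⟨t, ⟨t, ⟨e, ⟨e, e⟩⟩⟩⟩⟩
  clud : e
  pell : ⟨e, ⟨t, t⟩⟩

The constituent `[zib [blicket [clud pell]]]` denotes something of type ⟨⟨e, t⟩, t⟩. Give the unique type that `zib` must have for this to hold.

⟨⟨t, ⟨t, ⟨e, ⟨e, e⟩⟩⟩⟩, ⟨⟨e, t⟩, t⟩⟩

[zib [blicket [clud pell]]] is required to be ⟨⟨e, t⟩, t⟩. [blicket [clud pell]] : ⟨t, ⟨t, ⟨e, ⟨e, e⟩⟩⟩⟩ cannot yield ⟨⟨e, t⟩, t⟩ as functor, so zib : ⟨⟨t, ⟨t, ⟨e, ⟨e, e⟩⟩⟩⟩, ⟨⟨e, t⟩, t⟩⟩.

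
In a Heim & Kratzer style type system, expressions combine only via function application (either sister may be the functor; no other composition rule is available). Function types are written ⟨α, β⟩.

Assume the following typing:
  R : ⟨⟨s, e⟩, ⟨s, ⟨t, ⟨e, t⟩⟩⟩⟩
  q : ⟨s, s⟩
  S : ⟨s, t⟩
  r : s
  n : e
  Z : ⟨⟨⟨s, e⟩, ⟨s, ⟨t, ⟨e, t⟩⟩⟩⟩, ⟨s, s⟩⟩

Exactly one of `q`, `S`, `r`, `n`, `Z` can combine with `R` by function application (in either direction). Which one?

q : ⟨s, s⟩ — neither side's domain matches the other.
S : ⟨s, t⟩ — neither side's domain matches the other.
r : s — neither side's domain matches the other.
n : e — neither side's domain matches the other.
Z — combines: Z : ⟨⟨⟨s, e⟩, ⟨s, ⟨t, ⟨e, t⟩⟩⟩⟩, ⟨s, s⟩⟩ takes R : ⟨⟨s, e⟩, ⟨s, ⟨t, ⟨e, t⟩⟩⟩⟩ as argument, giving ⟨s, s⟩.

Z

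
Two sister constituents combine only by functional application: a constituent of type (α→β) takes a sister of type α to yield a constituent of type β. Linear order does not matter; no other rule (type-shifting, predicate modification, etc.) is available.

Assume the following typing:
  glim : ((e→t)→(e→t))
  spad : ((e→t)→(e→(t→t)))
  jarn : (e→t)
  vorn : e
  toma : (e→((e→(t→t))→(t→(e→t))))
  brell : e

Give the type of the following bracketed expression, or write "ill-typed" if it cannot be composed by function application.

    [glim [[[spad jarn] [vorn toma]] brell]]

ill-typed

At [spad jarn], spad : ((e→t)→(e→(t→t))) takes jarn : (e→t), giving (e→(t→t)).
At [vorn toma], toma : (e→((e→(t→t))→(t→(e→t)))) takes vorn : e, giving ((e→(t→t))→(t→(e→t))).
At [[spad jarn] [vorn toma]], [vorn toma] : ((e→(t→t))→(t→(e→t))) takes [spad jarn] : (e→(t→t)), giving (t→(e→t)).
At [[[spad jarn] [vorn toma]] brell]: neither (t→(e→t)) nor e can take the other as argument; the node is ill-typed.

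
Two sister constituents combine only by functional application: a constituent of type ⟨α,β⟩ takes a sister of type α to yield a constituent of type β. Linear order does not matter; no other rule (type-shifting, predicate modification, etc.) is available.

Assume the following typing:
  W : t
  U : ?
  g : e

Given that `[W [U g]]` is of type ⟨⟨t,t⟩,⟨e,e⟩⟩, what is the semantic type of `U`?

⟨e,⟨t,⟨⟨t,t⟩,⟨e,e⟩⟩⟩⟩

[W [U g]] must have type ⟨⟨t,t⟩,⟨e,e⟩⟩. The sister W has type t; that is not a function onto ⟨⟨t,t⟩,⟨e,e⟩⟩, so [U g] must be the functor, of type ⟨t,⟨⟨t,t⟩,⟨e,e⟩⟩⟩.
[U g] must have type ⟨t,⟨⟨t,t⟩,⟨e,e⟩⟩⟩. The sister g has type e; that is not a function onto ⟨t,⟨⟨t,t⟩,⟨e,e⟩⟩⟩, so U must be the functor, of type ⟨e,⟨t,⟨⟨t,t⟩,⟨e,e⟩⟩⟩⟩.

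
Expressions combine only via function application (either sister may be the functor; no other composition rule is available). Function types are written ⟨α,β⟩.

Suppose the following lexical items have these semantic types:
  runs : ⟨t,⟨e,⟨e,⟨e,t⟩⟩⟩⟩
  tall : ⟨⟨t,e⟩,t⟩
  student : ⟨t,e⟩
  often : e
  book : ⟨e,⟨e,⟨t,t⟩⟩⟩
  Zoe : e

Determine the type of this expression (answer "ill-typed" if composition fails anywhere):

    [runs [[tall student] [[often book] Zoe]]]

⟨e,⟨e,⟨e,t⟩⟩⟩

[tall student] — tall of type ⟨⟨t,e⟩,t⟩ combines with student of type ⟨t,e⟩: type t.
[often book] — book of type ⟨e,⟨e,⟨t,t⟩⟩⟩ combines with often of type e: type ⟨e,⟨t,t⟩⟩.
[[often book] Zoe] — [often book] of type ⟨e,⟨t,t⟩⟩ combines with Zoe of type e: type ⟨t,t⟩.
[[tall student] [[often book] Zoe]] — [[often book] Zoe] of type ⟨t,t⟩ combines with [tall student] of type t: type t.
[runs [[tall student] [[often book] Zoe]]] — runs of type ⟨t,⟨e,⟨e,⟨e,t⟩⟩⟩⟩ combines with [[tall student] [[often book] Zoe]] of type t: type ⟨e,⟨e,⟨e,t⟩⟩⟩.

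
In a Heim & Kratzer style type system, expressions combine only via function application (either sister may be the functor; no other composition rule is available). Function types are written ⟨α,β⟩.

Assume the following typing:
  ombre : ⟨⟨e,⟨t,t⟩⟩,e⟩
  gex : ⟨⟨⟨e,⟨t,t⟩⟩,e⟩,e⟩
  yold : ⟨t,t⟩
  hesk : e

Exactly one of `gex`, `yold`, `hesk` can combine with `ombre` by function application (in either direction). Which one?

gex — combines: gex : ⟨⟨⟨e,⟨t,t⟩⟩,e⟩,e⟩ takes ombre : ⟨⟨e,⟨t,t⟩⟩,e⟩ as argument, giving e.
yold : ⟨t,t⟩ — does not combine with ombre.
hesk : e — does not combine with ombre.

gex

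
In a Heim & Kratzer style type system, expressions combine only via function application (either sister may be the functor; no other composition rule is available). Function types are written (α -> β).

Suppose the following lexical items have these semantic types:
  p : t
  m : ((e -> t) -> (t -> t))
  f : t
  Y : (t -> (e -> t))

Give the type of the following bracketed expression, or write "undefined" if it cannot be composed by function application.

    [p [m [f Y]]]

t

[f Y]: Y is (t -> (e -> t)), f is t; result (e -> t).
[m [f Y]]: m is ((e -> t) -> (t -> t)), [f Y] is (e -> t); result (t -> t).
[p [m [f Y]]]: [m [f Y]] is (t -> t), p is t; result t.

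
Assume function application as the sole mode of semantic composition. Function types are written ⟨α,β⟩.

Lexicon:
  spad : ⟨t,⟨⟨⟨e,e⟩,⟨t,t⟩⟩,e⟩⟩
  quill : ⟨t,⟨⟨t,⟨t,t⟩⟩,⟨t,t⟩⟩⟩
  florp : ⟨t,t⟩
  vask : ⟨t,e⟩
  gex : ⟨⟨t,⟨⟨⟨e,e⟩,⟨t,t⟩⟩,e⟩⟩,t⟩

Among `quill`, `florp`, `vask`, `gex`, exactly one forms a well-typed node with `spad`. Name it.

gex

quill : ⟨t,⟨⟨t,⟨t,t⟩⟩,⟨t,t⟩⟩⟩ — neither side's domain matches the other.
florp : ⟨t,t⟩ — neither side's domain matches the other.
vask : ⟨t,e⟩ — neither side's domain matches the other.
gex — combines: gex : ⟨⟨t,⟨⟨⟨e,e⟩,⟨t,t⟩⟩,e⟩⟩,t⟩ takes spad : ⟨t,⟨⟨⟨e,e⟩,⟨t,t⟩⟩,e⟩⟩ as argument, giving t.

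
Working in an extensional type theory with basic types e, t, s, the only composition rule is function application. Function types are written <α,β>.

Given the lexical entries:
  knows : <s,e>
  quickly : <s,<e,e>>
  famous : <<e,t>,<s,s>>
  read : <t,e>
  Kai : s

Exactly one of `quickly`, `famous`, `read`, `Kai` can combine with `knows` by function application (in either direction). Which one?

quickly : <s,<e,e>> — knows needs s; quickly needs s; neither fits.
famous : <<e,t>,<s,s>> — knows needs s; famous needs <e,t>; neither fits.
read : <t,e> — knows needs s; read needs t; neither fits.
Kai — combines: knows : <s,e> takes Kai : s as argument, giving e.

Kai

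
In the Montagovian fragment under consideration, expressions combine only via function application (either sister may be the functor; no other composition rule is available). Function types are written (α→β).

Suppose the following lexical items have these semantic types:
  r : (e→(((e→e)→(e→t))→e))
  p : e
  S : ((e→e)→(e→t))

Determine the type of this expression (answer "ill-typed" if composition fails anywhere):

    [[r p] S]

[r p]: r is (e→(((e→e)→(e→t))→e)), p is e; result (((e→e)→(e→t))→e).
[[r p] S]: [r p] is (((e→e)→(e→t))→e), S is ((e→e)→(e→t)); result e.

e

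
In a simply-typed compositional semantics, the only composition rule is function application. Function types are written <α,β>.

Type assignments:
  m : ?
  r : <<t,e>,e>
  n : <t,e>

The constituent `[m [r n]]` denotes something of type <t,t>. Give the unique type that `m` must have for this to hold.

[m [r n]] must have type <t,t>. The sister [r n] has type e; that is not a function onto <t,t>, so m must be the functor, of type <e,<t,t>>.

<e,<t,t>>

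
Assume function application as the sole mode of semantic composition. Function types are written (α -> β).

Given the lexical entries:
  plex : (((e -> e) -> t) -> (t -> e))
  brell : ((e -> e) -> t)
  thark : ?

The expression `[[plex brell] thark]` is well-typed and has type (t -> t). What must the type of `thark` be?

((t -> e) -> (t -> t))

At [[plex brell] thark] (required: (t -> t)): [plex brell] is (t -> e), which is not a function with range (t -> t); hence thark is the functor — type ((t -> e) -> (t -> t)).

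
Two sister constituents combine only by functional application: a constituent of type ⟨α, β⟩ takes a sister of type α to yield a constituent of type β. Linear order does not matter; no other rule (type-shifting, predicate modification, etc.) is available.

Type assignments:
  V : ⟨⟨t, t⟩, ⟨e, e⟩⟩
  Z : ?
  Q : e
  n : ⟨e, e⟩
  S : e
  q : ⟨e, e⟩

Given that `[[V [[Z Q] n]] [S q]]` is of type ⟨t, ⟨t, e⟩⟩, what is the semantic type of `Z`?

At [[V [[Z Q] n]] [S q]] (required: ⟨t, ⟨t, e⟩⟩): [S q] is e, which is not a function with range ⟨t, ⟨t, e⟩⟩; hence [V [[Z Q] n]] is the functor — type ⟨e, ⟨t, ⟨t, e⟩⟩⟩.
At [V [[Z Q] n]] (required: ⟨e, ⟨t, ⟨t, e⟩⟩⟩): V is ⟨⟨t, t⟩, ⟨e, e⟩⟩, which is not a function with range ⟨e, ⟨t, ⟨t, e⟩⟩⟩; hence [[Z Q] n] is the functor — type ⟨⟨⟨t, t⟩, ⟨e, e⟩⟩, ⟨e, ⟨t, ⟨t, e⟩⟩⟩⟩.
At [[Z Q] n] (required: ⟨⟨⟨t, t⟩, ⟨e, e⟩⟩, ⟨e, ⟨t, ⟨t, e⟩⟩⟩⟩): n is ⟨e, e⟩, which is not a function with range ⟨⟨⟨t, t⟩, ⟨e, e⟩⟩, ⟨e, ⟨t, ⟨t, e⟩⟩⟩⟩; hence [Z Q] is the functor — type ⟨⟨e, e⟩, ⟨⟨⟨t, t⟩, ⟨e, e⟩⟩, ⟨e, ⟨t, ⟨t, e⟩⟩⟩⟩⟩.
At [Z Q] (required: ⟨⟨e, e⟩, ⟨⟨⟨t, t⟩, ⟨e, e⟩⟩, ⟨e, ⟨t, ⟨t, e⟩⟩⟩⟩⟩): Q is e, which is not a function with range ⟨⟨e, e⟩, ⟨⟨⟨t, t⟩, ⟨e, e⟩⟩, ⟨e, ⟨t, ⟨t, e⟩⟩⟩⟩⟩; hence Z is the functor — type ⟨e, ⟨⟨e, e⟩, ⟨⟨⟨t, t⟩, ⟨e, e⟩⟩, ⟨e, ⟨t, ⟨t, e⟩⟩⟩⟩⟩⟩.

⟨e, ⟨⟨e, e⟩, ⟨⟨⟨t, t⟩, ⟨e, e⟩⟩, ⟨e, ⟨t, ⟨t, e⟩⟩⟩⟩⟩⟩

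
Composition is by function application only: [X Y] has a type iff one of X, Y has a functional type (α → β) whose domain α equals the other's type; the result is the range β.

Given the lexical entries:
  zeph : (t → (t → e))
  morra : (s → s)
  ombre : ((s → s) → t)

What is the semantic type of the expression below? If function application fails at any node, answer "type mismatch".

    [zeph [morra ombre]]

[morra ombre]: functor ombre : ((s → s) → t), argument morra : (s → s); result t.
[zeph [morra ombre]]: functor zeph : (t → (t → e)), argument [morra ombre] : t; result (t → e).

(t → e)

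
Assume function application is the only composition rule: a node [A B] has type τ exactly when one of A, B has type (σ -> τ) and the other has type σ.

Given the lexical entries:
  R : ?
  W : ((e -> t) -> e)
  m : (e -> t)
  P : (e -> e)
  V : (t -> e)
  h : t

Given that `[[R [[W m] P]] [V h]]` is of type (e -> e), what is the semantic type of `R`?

[[R [[W m] P]] [V h]] must have type (e -> e). The sister [V h] has type e; that is not a function onto (e -> e), so [R [[W m] P]] must be the functor, of type (e -> (e -> e)).
[R [[W m] P]] must have type (e -> (e -> e)). The sister [[W m] P] has type e; that is not a function onto (e -> (e -> e)), so R must be the functor, of type (e -> (e -> (e -> e))).

(e -> (e -> (e -> e)))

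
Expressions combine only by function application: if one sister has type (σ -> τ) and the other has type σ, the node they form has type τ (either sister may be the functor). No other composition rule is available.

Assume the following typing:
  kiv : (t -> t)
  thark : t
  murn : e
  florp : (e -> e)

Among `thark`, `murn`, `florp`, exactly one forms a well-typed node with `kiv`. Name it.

thark — combines: kiv : (t -> t) takes thark : t as argument, giving t.
murn : e — kiv needs t; murn needs nothing (atomic); neither fits.
florp : (e -> e) — kiv needs t; florp needs e; neither fits.

thark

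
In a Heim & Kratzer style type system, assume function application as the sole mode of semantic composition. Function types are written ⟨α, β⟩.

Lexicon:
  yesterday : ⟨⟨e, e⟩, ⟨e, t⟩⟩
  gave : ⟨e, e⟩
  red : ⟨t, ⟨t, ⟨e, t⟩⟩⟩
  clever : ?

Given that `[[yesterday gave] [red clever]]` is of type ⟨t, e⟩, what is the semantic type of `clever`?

[[yesterday gave] [red clever]] must have type ⟨t, e⟩. The sister [yesterday gave] has type ⟨e, t⟩; that is not a function onto ⟨t, e⟩, so [red clever] must be the functor, of type ⟨⟨e, t⟩, ⟨t, e⟩⟩.
[red clever] must have type ⟨⟨e, t⟩, ⟨t, e⟩⟩. The sister red has type ⟨t, ⟨t, ⟨e, t⟩⟩⟩; that is not a function onto ⟨⟨e, t⟩, ⟨t, e⟩⟩, so clever must be the functor, of type ⟨⟨t, ⟨t, ⟨e, t⟩⟩⟩, ⟨⟨e, t⟩, ⟨t, e⟩⟩⟩.

⟨⟨t, ⟨t, ⟨e, t⟩⟩⟩, ⟨⟨e, t⟩, ⟨t, e⟩⟩⟩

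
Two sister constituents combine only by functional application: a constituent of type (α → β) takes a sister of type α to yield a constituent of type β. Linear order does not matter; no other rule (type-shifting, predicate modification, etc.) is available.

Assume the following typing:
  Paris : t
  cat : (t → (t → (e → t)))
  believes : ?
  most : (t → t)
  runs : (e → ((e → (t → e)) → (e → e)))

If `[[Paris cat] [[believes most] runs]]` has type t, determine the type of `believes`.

For [[Paris cat] [[believes most] runs]] to have type t with [Paris cat] of type (t → (e → t)), [[believes most] runs] must be the function: [[believes most] runs] : ((t → (e → t)) → t).
For [[believes most] runs] to have type ((t → (e → t)) → t) with runs of type (e → ((e → (t → e)) → (e → e))), [believes most] must be the function: [believes most] : ((e → ((e → (t → e)) → (e → e))) → ((t → (e → t)) → t)).
For [believes most] to have type ((e → ((e → (t → e)) → (e → e))) → ((t → (e → t)) → t)) with most of type (t → t), believes must be the function: believes : ((t → t) → ((e → ((e → (t → e)) → (e → e))) → ((t → (e → t)) → t))).

((t → t) → ((e → ((e → (t → e)) → (e → e))) → ((t → (e → t)) → t)))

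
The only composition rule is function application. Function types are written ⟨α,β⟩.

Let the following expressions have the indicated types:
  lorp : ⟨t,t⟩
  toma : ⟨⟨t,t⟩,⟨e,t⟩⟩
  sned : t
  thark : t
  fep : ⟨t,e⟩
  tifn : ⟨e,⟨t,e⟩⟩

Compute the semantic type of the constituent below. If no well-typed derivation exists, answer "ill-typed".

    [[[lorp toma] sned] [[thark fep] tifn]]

ill-typed

[lorp toma]: ⟨⟨t,t⟩,⟨e,t⟩⟩ applied to ⟨t,t⟩ yields ⟨e,t⟩.
[[lorp toma] sned]: ⟨e,t⟩ and t cannot combine by function application — type clash.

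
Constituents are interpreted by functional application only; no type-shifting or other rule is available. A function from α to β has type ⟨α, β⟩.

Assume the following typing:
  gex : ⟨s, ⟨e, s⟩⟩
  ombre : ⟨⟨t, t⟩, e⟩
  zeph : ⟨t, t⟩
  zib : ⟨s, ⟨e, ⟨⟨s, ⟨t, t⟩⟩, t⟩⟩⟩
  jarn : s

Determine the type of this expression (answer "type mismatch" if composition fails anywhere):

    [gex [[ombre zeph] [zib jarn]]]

type mismatch

[ombre zeph]: functor ombre : ⟨⟨t, t⟩, e⟩, argument zeph : ⟨t, t⟩; result e.
[zib jarn]: functor zib : ⟨s, ⟨e, ⟨⟨s, ⟨t, t⟩⟩, t⟩⟩⟩, argument jarn : s; result ⟨e, ⟨⟨s, ⟨t, t⟩⟩, t⟩⟩.
[[ombre zeph] [zib jarn]]: functor [zib jarn] : ⟨e, ⟨⟨s, ⟨t, t⟩⟩, t⟩⟩, argument [ombre zeph] : e; result ⟨⟨s, ⟨t, t⟩⟩, t⟩.
[gex [[ombre zeph] [zib jarn]]]: ⟨s, ⟨e, s⟩⟩ with ⟨⟨s, ⟨t, t⟩⟩, t⟩ — neither is a function whose domain matches the other; composition fails here.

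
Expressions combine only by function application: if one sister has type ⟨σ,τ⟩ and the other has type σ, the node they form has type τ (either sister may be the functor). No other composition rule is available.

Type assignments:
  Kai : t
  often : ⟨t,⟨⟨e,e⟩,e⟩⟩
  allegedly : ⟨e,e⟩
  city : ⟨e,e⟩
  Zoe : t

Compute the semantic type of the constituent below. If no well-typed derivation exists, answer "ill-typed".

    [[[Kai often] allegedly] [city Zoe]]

ill-typed

[Kai often]: ⟨t,⟨⟨e,e⟩,e⟩⟩ applied to t yields ⟨⟨e,e⟩,e⟩.
[[Kai often] allegedly]: ⟨⟨e,e⟩,e⟩ applied to ⟨e,e⟩ yields e.
At [city Zoe]: neither ⟨e,e⟩ nor t can take the other as argument; the node is ill-typed.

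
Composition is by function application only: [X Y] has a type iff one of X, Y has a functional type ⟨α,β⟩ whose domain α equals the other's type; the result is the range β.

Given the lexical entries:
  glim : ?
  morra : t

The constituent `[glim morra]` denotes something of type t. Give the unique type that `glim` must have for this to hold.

[glim morra] must have type t. The sister morra has type t; that is not a function onto t, so glim must be the functor, of type ⟨t,t⟩.

⟨t,t⟩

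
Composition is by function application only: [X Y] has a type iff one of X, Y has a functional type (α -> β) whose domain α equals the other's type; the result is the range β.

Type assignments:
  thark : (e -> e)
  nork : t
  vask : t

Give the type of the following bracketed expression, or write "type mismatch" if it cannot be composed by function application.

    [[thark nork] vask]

type mismatch

[thark nork]: (e -> e) and t cannot combine by function application — type clash.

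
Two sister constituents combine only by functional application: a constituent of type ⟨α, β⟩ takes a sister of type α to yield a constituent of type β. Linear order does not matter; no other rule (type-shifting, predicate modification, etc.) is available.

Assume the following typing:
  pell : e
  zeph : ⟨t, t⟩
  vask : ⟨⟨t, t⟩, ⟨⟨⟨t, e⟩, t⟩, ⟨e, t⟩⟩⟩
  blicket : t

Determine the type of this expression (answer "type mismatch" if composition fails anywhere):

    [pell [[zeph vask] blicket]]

[zeph vask]: ⟨⟨t, t⟩, ⟨⟨⟨t, e⟩, t⟩, ⟨e, t⟩⟩⟩ applied to ⟨t, t⟩ yields ⟨⟨⟨t, e⟩, t⟩, ⟨e, t⟩⟩.
At [[zeph vask] blicket]: neither ⟨⟨⟨t, e⟩, t⟩, ⟨e, t⟩⟩ nor t can take the other as argument; the node is ill-typed.

type mismatch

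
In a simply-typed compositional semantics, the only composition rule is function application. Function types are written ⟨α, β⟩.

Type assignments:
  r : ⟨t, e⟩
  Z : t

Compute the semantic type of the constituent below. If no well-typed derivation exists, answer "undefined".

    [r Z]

At [r Z], r : ⟨t, e⟩ takes Z : t, giving e.

e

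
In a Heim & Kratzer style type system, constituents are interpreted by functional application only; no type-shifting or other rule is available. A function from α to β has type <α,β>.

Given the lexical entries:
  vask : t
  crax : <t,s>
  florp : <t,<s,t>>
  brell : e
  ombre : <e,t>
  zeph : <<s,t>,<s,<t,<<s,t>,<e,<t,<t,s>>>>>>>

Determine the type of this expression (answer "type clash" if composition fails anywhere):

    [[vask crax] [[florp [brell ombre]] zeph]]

[vask crax]: <t,s> applied to t yields s.
[brell ombre]: <e,t> applied to e yields t.
[florp [brell ombre]]: <t,<s,t>> applied to t yields <s,t>.
[[florp [brell ombre]] zeph]: <<s,t>,<s,<t,<<s,t>,<e,<t,<t,s>>>>>>> applied to <s,t> yields <s,<t,<<s,t>,<e,<t,<t,s>>>>>>.
[[vask crax] [[florp [brell ombre]] zeph]]: <s,<t,<<s,t>,<e,<t,<t,s>>>>>> applied to s yields <t,<<s,t>,<e,<t,<t,s>>>>>.

<t,<<s,t>,<e,<t,<t,s>>>>>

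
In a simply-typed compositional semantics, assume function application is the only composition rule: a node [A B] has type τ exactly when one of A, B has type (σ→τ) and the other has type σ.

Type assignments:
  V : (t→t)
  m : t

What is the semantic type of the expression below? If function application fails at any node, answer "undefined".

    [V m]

t

At [V m], V : (t→t) takes m : t, giving t.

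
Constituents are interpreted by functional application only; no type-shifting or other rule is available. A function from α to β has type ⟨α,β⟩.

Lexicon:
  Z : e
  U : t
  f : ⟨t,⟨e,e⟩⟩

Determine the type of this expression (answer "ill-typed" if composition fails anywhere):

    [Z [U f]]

[U f]: f is ⟨t,⟨e,e⟩⟩, U is t; result ⟨e,e⟩.
[Z [U f]]: [U f] is ⟨e,e⟩, Z is e; result e.

e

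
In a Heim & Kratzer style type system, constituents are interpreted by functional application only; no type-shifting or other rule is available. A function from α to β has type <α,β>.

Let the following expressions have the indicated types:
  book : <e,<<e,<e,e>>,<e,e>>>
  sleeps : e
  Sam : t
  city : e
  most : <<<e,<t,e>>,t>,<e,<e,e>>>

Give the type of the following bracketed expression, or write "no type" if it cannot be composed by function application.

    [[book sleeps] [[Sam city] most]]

no type

[book sleeps]: functor book : <e,<<e,<e,e>>,<e,e>>>, argument sleeps : e; result <<e,<e,e>>,<e,e>>.
At [Sam city]: neither t nor e can take the other as argument; the node is ill-typed.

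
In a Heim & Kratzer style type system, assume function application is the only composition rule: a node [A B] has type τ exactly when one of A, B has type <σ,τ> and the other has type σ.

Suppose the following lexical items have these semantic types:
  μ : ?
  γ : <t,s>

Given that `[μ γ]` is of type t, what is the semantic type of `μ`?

<<t,s>,t>

[μ γ] must have type t. The sister γ has type <t,s>; that is not a function onto t, so μ must be the functor, of type <<t,s>,t>.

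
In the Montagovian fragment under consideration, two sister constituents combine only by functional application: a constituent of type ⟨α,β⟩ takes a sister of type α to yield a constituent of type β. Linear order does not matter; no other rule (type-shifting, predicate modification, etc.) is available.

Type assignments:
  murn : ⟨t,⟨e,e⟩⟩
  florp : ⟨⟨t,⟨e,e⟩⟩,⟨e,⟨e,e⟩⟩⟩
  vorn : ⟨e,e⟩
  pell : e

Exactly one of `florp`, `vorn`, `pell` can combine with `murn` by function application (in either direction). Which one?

florp — combines: florp : ⟨⟨t,⟨e,e⟩⟩,⟨e,⟨e,e⟩⟩⟩ takes murn : ⟨t,⟨e,e⟩⟩ as argument, giving ⟨e,⟨e,e⟩⟩.
vorn : ⟨e,e⟩ — neither side's domain matches the other.
pell : e — neither side's domain matches the other.

florp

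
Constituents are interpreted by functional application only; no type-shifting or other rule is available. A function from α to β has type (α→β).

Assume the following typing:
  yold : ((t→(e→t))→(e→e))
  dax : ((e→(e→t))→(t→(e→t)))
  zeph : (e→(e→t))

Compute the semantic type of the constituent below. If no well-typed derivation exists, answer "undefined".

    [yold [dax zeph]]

(e→e)

[dax zeph]: ((e→(e→t))→(t→(e→t))) applied to (e→(e→t)) yields (t→(e→t)).
[yold [dax zeph]]: ((t→(e→t))→(e→e)) applied to (t→(e→t)) yields (e→e).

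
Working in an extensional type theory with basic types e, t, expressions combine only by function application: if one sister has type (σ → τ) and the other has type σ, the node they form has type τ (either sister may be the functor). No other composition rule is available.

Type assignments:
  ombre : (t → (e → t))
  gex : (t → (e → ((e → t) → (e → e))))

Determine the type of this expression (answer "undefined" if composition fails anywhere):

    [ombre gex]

[ombre gex]: (t → (e → t)) and (t → (e → ((e → t) → (e → e)))) cannot combine by function application — type clash.

undefined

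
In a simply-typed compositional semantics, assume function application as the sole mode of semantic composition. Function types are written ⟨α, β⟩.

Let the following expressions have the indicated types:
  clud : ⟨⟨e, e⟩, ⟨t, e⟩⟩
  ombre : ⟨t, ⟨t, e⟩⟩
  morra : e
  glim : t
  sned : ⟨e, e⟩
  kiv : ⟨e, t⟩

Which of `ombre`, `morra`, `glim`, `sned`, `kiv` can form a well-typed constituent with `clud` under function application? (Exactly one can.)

ombre : ⟨t, ⟨t, e⟩⟩ — no; clud wants ⟨e, e⟩, and ombre wants t.
morra : e — no; clud wants ⟨e, e⟩, and morra wants nothing (atomic).
glim : t — no; clud wants ⟨e, e⟩, and glim wants nothing (atomic).
sned — combines: clud : ⟨⟨e, e⟩, ⟨t, e⟩⟩ takes sned : ⟨e, e⟩ as argument, giving ⟨t, e⟩.
kiv : ⟨e, t⟩ — no; clud wants ⟨e, e⟩, and kiv wants e.

sned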